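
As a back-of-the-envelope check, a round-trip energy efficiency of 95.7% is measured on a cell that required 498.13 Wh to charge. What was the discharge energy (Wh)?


E_dis = eta/100 * E_chg = 95.7/100 * 498.13 = 476.7 Wh

476.7 Wh


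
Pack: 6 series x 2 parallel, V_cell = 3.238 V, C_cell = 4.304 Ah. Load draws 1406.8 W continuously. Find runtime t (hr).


Step 1: E_pack = Ns * V_cell * Np * C_cell = 6 * 3.238 * 2 * 4.304 = 167.24 Wh
Step 2: t = E_pack / P = 167.24 / 1406.8 = 0.1189 hr

0.1189 hr


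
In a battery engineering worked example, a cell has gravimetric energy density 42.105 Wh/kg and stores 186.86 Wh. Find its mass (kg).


m = E / ED = 186.86 / 42.105 = 4.438 kg

4.438 kg


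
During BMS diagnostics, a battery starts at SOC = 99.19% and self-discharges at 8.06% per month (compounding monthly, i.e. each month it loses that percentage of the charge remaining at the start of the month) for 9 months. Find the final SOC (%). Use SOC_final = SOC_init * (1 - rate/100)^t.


decay = (1 - 8.06/100)^9 = 0.4694
SOC_final = 99.19 * 0.4694 = 46.56%

46.56%


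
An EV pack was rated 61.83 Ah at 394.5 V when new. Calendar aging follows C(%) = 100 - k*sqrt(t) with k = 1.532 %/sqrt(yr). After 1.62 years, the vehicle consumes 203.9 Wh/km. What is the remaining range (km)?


Step 1: capacity retention = 100 - 1.532 * sqrt(1.62) = 100 - 1.532 * 1.2728 = 98.05%
Step 2: C_now = 61.83 * 98.05/100 = 60.624 Ah
Step 3: E_pack = V * C_now = 394.5 * 60.624 = 23916 Wh
Step 4: range = E_pack / consumption = 23916 / 203.9 = 117.3 km

117.3 km


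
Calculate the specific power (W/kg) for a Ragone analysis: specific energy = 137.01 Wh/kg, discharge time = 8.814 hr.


P_specific = E / t = 137.01 / 8.814 = 15.54 W/kg

15.54 W/kg


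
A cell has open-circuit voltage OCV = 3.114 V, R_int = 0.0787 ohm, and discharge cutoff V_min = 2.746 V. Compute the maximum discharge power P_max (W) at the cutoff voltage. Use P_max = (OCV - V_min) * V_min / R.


dV = OCV - V_min = 0.368 V (so I_max = dV / R)
P_max = dV * V_min / R = 0.368 * 2.746 / 0.0787 = 12.84 W

12.84 W


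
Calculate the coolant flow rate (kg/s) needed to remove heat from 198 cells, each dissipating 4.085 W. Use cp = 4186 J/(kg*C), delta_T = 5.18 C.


Step 1: Total heat Q = 198 * 4.085 W = 808.83 W
Step 2: denom = cp * dT = 4186 * 5.18 = 21683
Step 3: m_dot = 808.83 / 21683 = 0.03730 kg/s

0.03730 kg/s


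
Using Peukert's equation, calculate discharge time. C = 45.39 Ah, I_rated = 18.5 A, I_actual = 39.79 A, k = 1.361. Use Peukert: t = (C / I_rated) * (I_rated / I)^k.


Step 1: t_rated = C / I_rated = 45.39 / 18.5 = 2.4535 hr
Step 2: ratio = 18.5 / 39.79 = 0.46494
Step 3: ratio^k = 0.46494^1.361 = 0.35264
Step 4: t = t_rated * ratio^k = 2.4535 * 0.35264 = 0.8652 hr

0.8652 hr


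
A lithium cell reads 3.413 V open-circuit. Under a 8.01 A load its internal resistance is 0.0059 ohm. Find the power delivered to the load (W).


Step 1: V_terminal = OCV - I*R = 3.413 - 8.01 * 0.0059 = 3.3657 V
Step 2: P_out = V_terminal * I = 3.3657 * 8.01 = 26.96 W

26.96 W


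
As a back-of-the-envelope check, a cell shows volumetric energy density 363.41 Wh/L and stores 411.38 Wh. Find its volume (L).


V = E / ED = 411.38 / 363.41 = 1.132 L

1.132 L


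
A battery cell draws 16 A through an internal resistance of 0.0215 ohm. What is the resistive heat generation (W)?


Q = I^2 * R = 16^2 * 0.0215 = 5.504 W

5.504 W


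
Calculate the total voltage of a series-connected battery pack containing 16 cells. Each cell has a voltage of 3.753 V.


Series voltages add: 16 * 3.753 V = 60.048 V

60.048 V


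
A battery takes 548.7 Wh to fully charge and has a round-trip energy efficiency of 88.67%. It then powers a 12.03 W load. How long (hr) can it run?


Step 1: E_discharge = eta/100 * E_charge = 88.67/100 * 548.7 = 486.53 Wh
Step 2: t = E_discharge / P = 486.53 / 12.03 = 40.44 hr

40.44 hr


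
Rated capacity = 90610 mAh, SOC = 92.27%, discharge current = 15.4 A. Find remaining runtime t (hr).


Convert: C_total = 90610 mAh = 90.61 Ah
Step 1: remaining = SOC/100 * C_total = 92.27/100 * 90.61 = 83.606 Ah
Step 2: t = remaining / I = 83.606 / 15.4 = 5.429 hr

5.429 hr


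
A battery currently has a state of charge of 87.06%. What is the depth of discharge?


Complement of SOC: DOD = 100% - 87.06% = 12.94%

12.94%


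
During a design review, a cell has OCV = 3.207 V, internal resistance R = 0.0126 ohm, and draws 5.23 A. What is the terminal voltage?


IR drop = 5.23 * 0.0126 = 0.065898 V
V = 3.207 - 0.065898 = 3.141 V

3.141 V


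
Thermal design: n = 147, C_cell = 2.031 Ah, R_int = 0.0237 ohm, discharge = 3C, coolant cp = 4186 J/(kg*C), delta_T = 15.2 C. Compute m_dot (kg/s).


Step 1: I = 3 * 2.031 = 6.093 A
Step 2: Q_cell = I^2 * R = 6.093^2 * 0.0237 = 0.87985 W
Step 3: Q_total = 147 * 0.87985 = 129.34 W
Step 4: m_dot = Q_total / (cp * dT) = 129.34 / (4186 * 15.2) = 0.002033 kg/s

0.002033 kg/s


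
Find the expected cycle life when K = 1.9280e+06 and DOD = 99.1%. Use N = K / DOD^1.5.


Step 1: DOD^1.5 = 99.1^1.5 = 986.53
Step 2: N = 1.9280e+06 / 986.53 = 1954 cycles

1954 cycles


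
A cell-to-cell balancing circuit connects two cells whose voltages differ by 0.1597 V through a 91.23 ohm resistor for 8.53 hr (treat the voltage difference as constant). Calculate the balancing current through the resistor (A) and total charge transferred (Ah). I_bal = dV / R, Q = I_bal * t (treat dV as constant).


I_bal = dV / R = 0.1597 / 91.23 = 0.0017505 A
Q = I_bal * t = 0.0017505 * 8.53 = 0.01493 Ah

I=0.0017505 A, Q=0.01493 Ah


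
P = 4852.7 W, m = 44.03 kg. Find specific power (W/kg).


Specific power = 4852.7 W / 44.03 kg = 110.2 W/kg

110.2 W/kg


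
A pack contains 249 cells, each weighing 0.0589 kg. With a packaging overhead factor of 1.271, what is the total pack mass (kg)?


m_pack = n * m_cell * overhead = 249 * 0.0589 * 1.271 = 18.64 kg

18.64 kg


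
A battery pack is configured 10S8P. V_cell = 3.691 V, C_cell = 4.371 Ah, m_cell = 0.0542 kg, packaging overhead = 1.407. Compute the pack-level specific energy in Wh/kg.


Step 1: V_pack = 10 * 3.691 = 36.91 V
Step 2: C_pack = 8 * 4.371 = 34.968 Ah
Step 3: E_pack = V_pack * C_pack = 36.91 * 34.968 = 1290.7 Wh
Step 4: m_pack = 10 * 8 * 0.0542 * 1.407 = 6.1008 kg
Step 5: ED = E_pack / m_pack = 1290.7 / 6.1008 = 211.6 Wh/kg

211.6 Wh/kg


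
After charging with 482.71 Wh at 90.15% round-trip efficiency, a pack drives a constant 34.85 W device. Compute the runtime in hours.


Step 1: E_discharge = eta/100 * E_charge = 90.15/100 * 482.71 = 435.16 Wh
Step 2: t = E_discharge / P = 435.16 / 34.85 = 12.49 hr

12.49 hr


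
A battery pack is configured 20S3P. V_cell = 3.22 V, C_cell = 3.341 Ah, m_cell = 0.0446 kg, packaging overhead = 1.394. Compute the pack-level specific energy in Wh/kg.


Step 1: V_pack = 20 * 3.22 = 64.4 V
Step 2: C_pack = 3 * 3.341 = 10.023 Ah
Step 3: E_pack = V_pack * C_pack = 64.4 * 10.023 = 645.48 Wh
Step 4: m_pack = 20 * 3 * 0.0446 * 1.394 = 3.7303 kg
Step 5: ED = E_pack / m_pack = 645.48 / 3.7303 = 173.0 Wh/kg

173.0 Wh/kg


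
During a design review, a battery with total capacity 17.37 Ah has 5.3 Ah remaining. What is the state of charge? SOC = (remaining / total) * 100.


SOC = (remaining / total) * 100 = (5.3 / 17.37) * 100 = 30.51%

30.51%


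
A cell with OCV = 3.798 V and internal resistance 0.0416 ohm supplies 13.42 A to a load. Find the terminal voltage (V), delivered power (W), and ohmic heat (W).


Step 1: V_terminal = OCV - I*R = 3.798 - 13.42 * 0.0416 = 3.2397 V
Step 2: P_out = V_terminal * I = 3.2397 * 13.42 = 43.48 W
Step 3: Q = I^2 * R = 13.42^2 * 0.0416 = 7.492 W

V=3.2397 V, P=43.48 W, Q=7.492 W


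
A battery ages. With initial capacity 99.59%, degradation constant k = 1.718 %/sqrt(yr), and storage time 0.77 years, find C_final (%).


Step 1: sqrt(0.77 yr) = 0.8775
Step 2: drop = 1.718 * 0.8775 = 1.5075
Step 3: C_final = 99.59 - 1.5075 = 98.08%

98.08%


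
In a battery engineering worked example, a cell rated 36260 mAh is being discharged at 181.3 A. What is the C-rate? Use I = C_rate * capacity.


Convert: capacity = 36260 mAh = 36.26 Ah
C_rate = I / capacity = 181.3 / 36.26 = 5C

5C


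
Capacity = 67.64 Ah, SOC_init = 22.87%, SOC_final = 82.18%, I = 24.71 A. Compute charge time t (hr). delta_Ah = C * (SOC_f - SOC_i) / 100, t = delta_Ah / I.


delta_Ah = 67.64 * (82.18 - 22.87) / 100 = 40.117 Ah
t = delta_Ah / I = 40.117 / 24.71 = 1.624 hr

1.624 hr


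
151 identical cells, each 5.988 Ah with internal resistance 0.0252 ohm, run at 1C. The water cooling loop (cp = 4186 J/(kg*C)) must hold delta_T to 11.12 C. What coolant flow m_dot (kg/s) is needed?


Step 1: I = 1 * 5.988 = 5.988 A
Step 2: Q_cell = I^2 * R = 5.988^2 * 0.0252 = 0.90357 W
Step 3: Q_total = 151 * 0.90357 = 136.44 W
Step 4: m_dot = Q_total / (cp * dT) = 136.44 / (4186 * 11.12) = 0.002931 kg/s

0.002931 kg/s


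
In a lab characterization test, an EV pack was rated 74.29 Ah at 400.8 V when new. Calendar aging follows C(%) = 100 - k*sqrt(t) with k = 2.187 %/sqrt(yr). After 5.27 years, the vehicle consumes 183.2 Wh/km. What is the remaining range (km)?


Step 1: capacity retention = 100 - 2.187 * sqrt(5.27) = 100 - 2.187 * 2.2956 = 94.98%
Step 2: C_now = 74.29 * 94.98/100 = 70.561 Ah
Step 3: E_pack = V * C_now = 400.8 * 70.561 = 28281 Wh
Step 4: range = E_pack / consumption = 28281 / 183.2 = 154.4 km

154.4 km


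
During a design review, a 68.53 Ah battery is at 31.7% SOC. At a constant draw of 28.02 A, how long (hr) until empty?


Step 1: remaining = SOC/100 * C_total = 31.7/100 * 68.53 = 21.724 Ah
Step 2: t = remaining / I = 21.724 / 28.02 = 0.7753 hr

0.7753 hr


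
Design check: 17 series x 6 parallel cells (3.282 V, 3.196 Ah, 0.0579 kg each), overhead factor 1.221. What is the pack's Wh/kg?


Step 1: V_pack = 17 * 3.282 = 55.794 V
Step 2: C_pack = 6 * 3.196 = 19.176 Ah
Step 3: E_pack = V_pack * C_pack = 55.794 * 19.176 = 1069.9 Wh
Step 4: m_pack = 17 * 6 * 0.0579 * 1.221 = 7.211 kg
Step 5: ED = E_pack / m_pack = 1069.9 / 7.211 = 148.4 Wh/kg

148.4 Wh/kg


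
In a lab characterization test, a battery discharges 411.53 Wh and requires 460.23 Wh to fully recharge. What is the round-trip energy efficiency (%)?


eta_e = E_dis / E_chg * 100 = 411.53 / 460.23 * 100 = 89.42%

89.42%


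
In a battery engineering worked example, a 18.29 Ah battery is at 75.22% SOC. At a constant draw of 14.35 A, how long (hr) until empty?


Step 1: remaining = SOC/100 * C_total = 75.22/100 * 18.29 = 13.758 Ah
Step 2: t = remaining / I = 13.758 / 14.35 = 0.9587 hr

0.9587 hr


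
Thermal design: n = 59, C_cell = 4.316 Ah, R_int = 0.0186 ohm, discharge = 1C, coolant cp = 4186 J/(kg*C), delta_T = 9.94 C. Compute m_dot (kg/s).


Step 1: I = 1 * 4.316 = 4.316 A
Step 2: Q_cell = I^2 * R = 4.316^2 * 0.0186 = 0.34648 W
Step 3: Q_total = 59 * 0.34648 = 20.442 W
Step 4: m_dot = Q_total / (cp * dT) = 20.442 / (4186 * 9.94) = 4.913e-04 kg/s

4.913e-04 kg/s


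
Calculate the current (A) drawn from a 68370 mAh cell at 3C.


Convert: capacity = 68370 mAh = 68.37 Ah
I = C_rate * capacity = 3 * 68.37 = 205.11 A

205.11 A


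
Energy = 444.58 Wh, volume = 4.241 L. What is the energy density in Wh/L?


ED = E / V = 444.58 / 4.241 = 104.8 Wh/L

104.8 Wh/L


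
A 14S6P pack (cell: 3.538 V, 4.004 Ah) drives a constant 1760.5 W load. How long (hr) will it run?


Step 1: E_pack = Ns * V_cell * Np * C_cell = 14 * 3.538 * 6 * 4.004 = 1190 Wh
Step 2: t = E_pack / P = 1190 / 1760.5 = 0.6759 hr

0.6759 hr


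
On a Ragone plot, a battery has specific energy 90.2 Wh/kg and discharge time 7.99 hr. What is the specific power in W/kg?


Specific power = 90.2 Wh/kg / 7.99 hr = 11.29 W/kg

11.29 W/kg


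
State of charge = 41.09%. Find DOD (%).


DOD = 100 - SOC = 100 - 41.09 = 58.91%

58.91%


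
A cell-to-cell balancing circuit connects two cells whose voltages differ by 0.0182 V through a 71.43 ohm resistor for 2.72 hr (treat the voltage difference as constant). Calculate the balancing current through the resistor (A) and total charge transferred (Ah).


I_bal = dV / R = 0.0182 / 71.43 = 2.5479e-04 A
Q = I_bal * t = 2.5479e-04 * 2.72 = 6.930e-04 Ah

I=2.5479e-04 A, Q=6.930e-04 Ah


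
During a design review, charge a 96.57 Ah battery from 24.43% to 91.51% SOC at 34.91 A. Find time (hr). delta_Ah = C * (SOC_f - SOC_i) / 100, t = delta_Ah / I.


Step 1: dSOC = 91.51% - 24.43% = 67.08%
Step 2: delta_Ah = 96.57 * 67.08 / 100 = 64.779 Ah
Step 3: t = 64.779 / 34.91 = 1.856 hr

1.856 hr


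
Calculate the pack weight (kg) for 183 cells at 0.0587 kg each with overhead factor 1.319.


m_pack = n * m_cell * overhead = 183 * 0.0587 * 1.319 = 14.17 kg

14.17 kg


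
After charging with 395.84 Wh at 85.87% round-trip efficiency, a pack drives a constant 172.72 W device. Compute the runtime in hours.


Step 1: E_discharge = eta/100 * E_charge = 85.87/100 * 395.84 = 339.91 Wh
Step 2: t = E_discharge / P = 339.91 / 172.72 = 1.968 hr

1.968 hr


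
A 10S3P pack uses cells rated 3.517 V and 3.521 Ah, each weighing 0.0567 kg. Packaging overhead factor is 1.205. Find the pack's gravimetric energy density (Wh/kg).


Step 1: V_pack = 10 * 3.517 = 35.17 V
Step 2: C_pack = 3 * 3.521 = 10.563 Ah
Step 3: E_pack = V_pack * C_pack = 35.17 * 10.563 = 371.5 Wh
Step 4: m_pack = 10 * 3 * 0.0567 * 1.205 = 2.0497 kg
Step 5: ED = E_pack / m_pack = 371.5 / 2.0497 = 181.2 Wh/kg

181.2 Wh/kg


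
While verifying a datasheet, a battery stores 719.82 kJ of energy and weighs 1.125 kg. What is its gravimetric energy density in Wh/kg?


Convert: E = 719.82 kJ = 199.95 Wh
ED = E / m = 199.95 / 1.125 = 177.7 Wh/kg

177.7 Wh/kg


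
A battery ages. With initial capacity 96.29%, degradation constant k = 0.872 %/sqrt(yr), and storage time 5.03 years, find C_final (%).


sqrt(t) = sqrt(5.03) = 2.2428
C_final = 96.29 - 0.872 * 2.2428 = 94.33%

94.33%


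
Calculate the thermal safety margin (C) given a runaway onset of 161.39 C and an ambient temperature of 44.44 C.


margin = T_onset - T_ambient = 161.39 - 44.44 = 116.95 C

116.95 C


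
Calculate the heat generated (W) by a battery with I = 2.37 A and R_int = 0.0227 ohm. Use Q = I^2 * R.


Q = I^2 * R = 2.37^2 * 0.0227 = 0.1275 W

0.1275 W


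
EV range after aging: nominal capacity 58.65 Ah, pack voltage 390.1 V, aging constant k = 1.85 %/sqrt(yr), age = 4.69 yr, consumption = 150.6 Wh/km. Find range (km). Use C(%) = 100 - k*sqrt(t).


Step 1: capacity retention = 100 - 1.85 * sqrt(4.69) = 100 - 1.85 * 2.1656 = 95.994%
Step 2: C_now = 58.65 * 95.994/100 = 56.3 Ah
Step 3: E_pack = V * C_now = 390.1 * 56.3 = 21963 Wh
Step 4: range = E_pack / consumption = 21963 / 150.6 = 145.8 km

145.8 km


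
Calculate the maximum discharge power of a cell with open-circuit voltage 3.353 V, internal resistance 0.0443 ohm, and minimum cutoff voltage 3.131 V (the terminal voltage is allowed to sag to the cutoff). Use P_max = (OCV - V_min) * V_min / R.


dV = OCV - V_min = 0.222 V (so I_max = dV / R)
P_max = dV * V_min / R = 0.222 * 3.131 / 0.0443 = 15.69 W

15.69 W


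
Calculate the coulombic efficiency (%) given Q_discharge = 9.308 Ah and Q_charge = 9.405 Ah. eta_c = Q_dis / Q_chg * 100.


Coulombic efficiency = 9.308/9.405 * 100% = 98.97%

98.97%


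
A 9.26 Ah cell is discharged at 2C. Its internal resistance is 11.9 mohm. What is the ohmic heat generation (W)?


Convert: R = 11.9 mohm = 0.0119 ohm
Step 1: I = C_rate * capacity = 2 * 9.26 = 18.52 A
Step 2: Q = I^2 * R = 18.52^2 * 0.0119 = 342.99 * 0.0119 = 4.082 W

4.082 W


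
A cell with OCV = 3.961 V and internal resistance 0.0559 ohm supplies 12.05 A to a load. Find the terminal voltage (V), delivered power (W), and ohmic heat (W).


Step 1: V_terminal = OCV - I*R = 3.961 - 12.05 * 0.0559 = 3.2874 V
Step 2: P_out = V_terminal * I = 3.2874 * 12.05 = 39.61 W
Step 3: Q = I^2 * R = 12.05^2 * 0.0559 = 8.117 W

V=3.2874 V, P=39.61 W, Q=8.117 W


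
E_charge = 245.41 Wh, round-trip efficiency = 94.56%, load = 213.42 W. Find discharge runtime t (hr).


Step 1: E_discharge = eta/100 * E_charge = 94.56/100 * 245.41 = 232.06 Wh
Step 2: t = E_discharge / P = 232.06 / 213.42 = 1.087 hr

1.087 hr


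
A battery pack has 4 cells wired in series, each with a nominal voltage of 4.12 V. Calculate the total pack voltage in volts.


Series voltages add: 4 * 4.12 V = 16.48 V

16.48 V


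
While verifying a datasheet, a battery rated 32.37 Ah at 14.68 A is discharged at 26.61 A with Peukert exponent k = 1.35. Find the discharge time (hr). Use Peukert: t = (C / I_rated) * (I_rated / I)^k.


t_rated = C / I_rated = 32.37 / 14.68 = 2.205 hr
(I_rated/I)^k = (0.55167)^1.35 = 0.44799
t = t_rated * (I_rated/I)^k = 2.205 * 0.44799 = 0.9878 hr

0.9878 hr


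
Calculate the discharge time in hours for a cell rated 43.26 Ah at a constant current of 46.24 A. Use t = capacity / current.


Runtime = 43.26 Ah / 46.24 A = 0.9356 hr

0.9356 hr


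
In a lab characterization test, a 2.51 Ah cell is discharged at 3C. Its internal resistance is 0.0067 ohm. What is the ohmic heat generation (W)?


Step 1: I = C_rate * capacity = 3 * 2.51 = 7.53 A
Step 2: Q = I^2 * R = 7.53^2 * 0.0067 = 56.701 * 0.0067 = 0.3799 W

0.3799 W


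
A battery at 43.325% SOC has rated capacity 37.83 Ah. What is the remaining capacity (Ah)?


remaining = SOC / 100 * total = 43.325 / 100 * 37.83 = 16.39 Ah

16.39 Ah


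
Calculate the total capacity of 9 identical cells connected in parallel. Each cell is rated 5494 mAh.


Convert: C_cell = 5494 mAh = 5.494 Ah
C_total = 9 * 5.494 = 49.446 Ah

49.446 Ah


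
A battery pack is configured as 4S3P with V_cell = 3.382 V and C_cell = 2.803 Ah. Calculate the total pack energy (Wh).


V_pack = 4 * 3.382 = 13.528 V
C_pack = 3 * 2.803 = 8.409 Ah
E = V_pack * C_pack = 13.528 * 8.409 = 113.8 Wh

113.8 Wh


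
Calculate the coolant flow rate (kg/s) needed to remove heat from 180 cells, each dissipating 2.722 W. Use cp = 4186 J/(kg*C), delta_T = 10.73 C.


Step 1: Total heat Q = 180 * 2.722 W = 489.96 W
Step 2: denom = cp * dT = 4186 * 10.73 = 44916
Step 3: m_dot = 489.96 / 44916 = 0.01091 kg/s

0.01091 kg/s


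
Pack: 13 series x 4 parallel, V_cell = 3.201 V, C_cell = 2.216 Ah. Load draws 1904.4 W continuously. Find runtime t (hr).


Step 1: E_pack = Ns * V_cell * Np * C_cell = 13 * 3.201 * 4 * 2.216 = 368.86 Wh
Step 2: t = E_pack / P = 368.86 / 1904.4 = 0.1937 hr

0.1937 hr


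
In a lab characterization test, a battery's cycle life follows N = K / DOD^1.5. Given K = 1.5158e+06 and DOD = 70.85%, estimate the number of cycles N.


Step 1: DOD^1.5 = 70.85^1.5 = 596.36
Step 2: N = 1.5158e+06 / 596.36 = 2542 cycles

2542 cycles


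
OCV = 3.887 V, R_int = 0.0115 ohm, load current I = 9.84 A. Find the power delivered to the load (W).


Step 1: V_terminal = OCV - I*R = 3.887 - 9.84 * 0.0115 = 3.7738 V
Step 2: P_out = V_terminal * I = 3.7738 * 9.84 = 37.13 W

37.13 W


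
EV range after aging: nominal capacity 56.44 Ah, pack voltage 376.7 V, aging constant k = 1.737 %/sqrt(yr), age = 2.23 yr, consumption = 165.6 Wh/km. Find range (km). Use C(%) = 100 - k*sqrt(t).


Step 1: capacity retention = 100 - 1.737 * sqrt(2.23) = 100 - 1.737 * 1.4933 = 97.406%
Step 2: C_now = 56.44 * 97.406/100 = 54.976 Ah
Step 3: E_pack = V * C_now = 376.7 * 54.976 = 20709 Wh
Step 4: range = E_pack / consumption = 20709 / 165.6 = 125.1 km

125.1 km


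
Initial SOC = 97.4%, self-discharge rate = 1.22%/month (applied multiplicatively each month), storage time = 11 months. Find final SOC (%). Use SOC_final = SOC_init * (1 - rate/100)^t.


decay = (1 - 1.22/100)^11 = 0.87369
SOC_final = 97.4 * 0.87369 = 85.10%

85.10%


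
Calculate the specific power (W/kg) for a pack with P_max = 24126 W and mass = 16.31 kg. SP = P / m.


SP = P / m = 24126 / 16.31 = 1479 W/kg

1479 W/kg


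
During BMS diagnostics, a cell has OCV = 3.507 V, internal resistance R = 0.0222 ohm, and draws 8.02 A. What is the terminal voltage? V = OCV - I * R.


V = OCV - I*R = 3.507 - 8.02 * 0.0222 = 3.329 V

3.329 V


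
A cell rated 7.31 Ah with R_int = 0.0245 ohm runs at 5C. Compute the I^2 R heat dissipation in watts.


Step 1: I = C_rate * capacity = 5 * 7.31 = 36.55 A
Step 2: Q = I^2 * R = 36.55^2 * 0.0245 = 1335.9 * 0.0245 = 32.73 W

32.73 W


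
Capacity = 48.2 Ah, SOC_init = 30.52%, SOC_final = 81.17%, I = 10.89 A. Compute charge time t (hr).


Step 1: dSOC = 81.17% - 30.52% = 50.65%
Step 2: delta_Ah = 48.2 * 50.65 / 100 = 24.413 Ah
Step 3: t = 24.413 / 10.89 = 2.242 hr

2.242 hr


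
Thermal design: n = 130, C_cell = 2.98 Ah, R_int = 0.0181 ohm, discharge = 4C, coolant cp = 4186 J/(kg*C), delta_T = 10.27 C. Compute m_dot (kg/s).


Step 1: I = 4 * 2.98 = 11.92 A
Step 2: Q_cell = I^2 * R = 11.92^2 * 0.0181 = 2.5718 W
Step 3: Q_total = 130 * 2.5718 = 334.33 W
Step 4: m_dot = Q_total / (cp * dT) = 334.33 / (4186 * 10.27) = 0.007777 kg/s

0.007777 kg/s


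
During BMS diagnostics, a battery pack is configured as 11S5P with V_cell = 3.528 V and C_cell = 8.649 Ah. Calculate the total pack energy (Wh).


V_pack = 11 * 3.528 = 38.808 V
C_pack = 5 * 8.649 = 43.245 Ah
E = V_pack * C_pack = 38.808 * 43.245 = 1678 Wh

1678 Wh


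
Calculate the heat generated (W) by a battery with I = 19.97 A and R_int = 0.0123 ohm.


Q = I^2 * R = 19.97^2 * 0.0123 = 4.905 W

4.905 W


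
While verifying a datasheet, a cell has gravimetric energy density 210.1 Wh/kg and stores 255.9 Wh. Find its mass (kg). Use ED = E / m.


m = E / ED = 255.9 / 210.1 = 1.218 kg

1.218 kg


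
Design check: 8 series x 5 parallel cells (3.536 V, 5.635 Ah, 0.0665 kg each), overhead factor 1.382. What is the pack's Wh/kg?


Step 1: V_pack = 8 * 3.536 = 28.288 V
Step 2: C_pack = 5 * 5.635 = 28.175 Ah
Step 3: E_pack = V_pack * C_pack = 28.288 * 28.175 = 797.01 Wh
Step 4: m_pack = 8 * 5 * 0.0665 * 1.382 = 3.6761 kg
Step 5: ED = E_pack / m_pack = 797.01 / 3.6761 = 216.8 Wh/kg

216.8 Wh/kg


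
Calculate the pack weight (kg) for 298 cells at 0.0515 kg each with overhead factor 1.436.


Cell mass sum = 298 * 0.0515 = 15.347 kg
With overhead 1.436: m_pack = 15.347 * 1.436 = 22.04 kg

22.04 kg


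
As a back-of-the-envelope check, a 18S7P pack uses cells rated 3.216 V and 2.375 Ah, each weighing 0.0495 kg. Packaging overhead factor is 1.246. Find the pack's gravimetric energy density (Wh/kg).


Step 1: V_pack = 18 * 3.216 = 57.888 V
Step 2: C_pack = 7 * 2.375 = 16.625 Ah
Step 3: E_pack = V_pack * C_pack = 57.888 * 16.625 = 962.39 Wh
Step 4: m_pack = 18 * 7 * 0.0495 * 1.246 = 7.7713 kg
Step 5: ED = E_pack / m_pack = 962.39 / 7.7713 = 123.8 Wh/kg

123.8 Wh/kg


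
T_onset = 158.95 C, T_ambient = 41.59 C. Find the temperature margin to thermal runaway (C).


Safety margin = 158.95 C - 41.59 C = 117.36 C

117.36 C


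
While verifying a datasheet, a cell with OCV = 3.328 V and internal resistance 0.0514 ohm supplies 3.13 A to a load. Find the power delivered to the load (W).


Step 1: V_terminal = OCV - I*R = 3.328 - 3.13 * 0.0514 = 3.1671 V
Step 2: P_out = V_terminal * I = 3.1671 * 3.13 = 9.913 W

9.913 W


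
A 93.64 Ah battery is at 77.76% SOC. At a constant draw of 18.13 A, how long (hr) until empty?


Step 1: remaining = SOC/100 * C_total = 77.76/100 * 93.64 = 72.814 Ah
Step 2: t = remaining / I = 72.814 / 18.13 = 4.016 hr

4.016 hr


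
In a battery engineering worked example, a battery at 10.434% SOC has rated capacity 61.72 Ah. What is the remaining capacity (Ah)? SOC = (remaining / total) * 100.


remaining = SOC / 100 * total = 10.434 / 100 * 61.72 = 6.440 Ah

6.440 Ah


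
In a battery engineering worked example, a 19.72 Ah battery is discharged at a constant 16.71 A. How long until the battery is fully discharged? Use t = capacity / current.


Runtime = 19.72 Ah / 16.71 A = 1.180 hr

1.180 hr


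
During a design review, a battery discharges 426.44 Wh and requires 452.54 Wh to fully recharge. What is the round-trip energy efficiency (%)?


Round-trip efficiency = 426.44/452.54 * 100% = 94.23%

94.23%


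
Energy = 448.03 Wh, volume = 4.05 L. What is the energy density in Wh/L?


Volumetric ED = 448.03 Wh / 4.05 L = 110.6 Wh/L

110.6 Wh/L


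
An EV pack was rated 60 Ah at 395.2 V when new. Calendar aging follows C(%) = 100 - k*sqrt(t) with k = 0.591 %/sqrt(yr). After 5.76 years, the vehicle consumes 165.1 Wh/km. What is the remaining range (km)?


Step 1: capacity retention = 100 - 0.591 * sqrt(5.76) = 100 - 0.591 * 2.4 = 98.582%
Step 2: C_now = 60 * 98.582/100 = 59.149 Ah
Step 3: E_pack = V * C_now = 395.2 * 59.149 = 23376 Wh
Step 4: range = E_pack / consumption = 23376 / 165.1 = 141.6 km

141.6 km


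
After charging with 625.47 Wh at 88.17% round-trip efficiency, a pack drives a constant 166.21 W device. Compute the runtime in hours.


Step 1: E_discharge = eta/100 * E_charge = 88.17/100 * 625.47 = 551.48 Wh
Step 2: t = E_discharge / P = 551.48 / 166.21 = 3.318 hr

3.318 hr


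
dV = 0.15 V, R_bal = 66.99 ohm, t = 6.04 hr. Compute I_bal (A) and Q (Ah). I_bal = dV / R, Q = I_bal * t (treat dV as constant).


I_bal = dV / R = 0.15 / 66.99 = 0.0022391 A
Q = I_bal * t = 0.0022391 * 6.04 = 0.01352 Ah

I=0.0022391 A, Q=0.01352 Ah


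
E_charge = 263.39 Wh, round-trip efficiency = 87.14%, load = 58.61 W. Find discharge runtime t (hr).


Step 1: E_discharge = eta/100 * E_charge = 87.14/100 * 263.39 = 229.52 Wh
Step 2: t = E_discharge / P = 229.52 / 58.61 = 3.916 hr

3.916 hr


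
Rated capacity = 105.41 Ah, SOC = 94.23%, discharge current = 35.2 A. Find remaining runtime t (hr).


Step 1: remaining = SOC/100 * C_total = 94.23/100 * 105.41 = 99.328 Ah
Step 2: t = remaining / I = 99.328 / 35.2 = 2.822 hr

2.822 hr


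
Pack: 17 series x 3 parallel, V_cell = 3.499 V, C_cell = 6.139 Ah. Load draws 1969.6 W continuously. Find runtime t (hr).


Step 1: E_pack = Ns * V_cell * Np * C_cell = 17 * 3.499 * 3 * 6.139 = 1095.5 Wh
Step 2: t = E_pack / P = 1095.5 / 1969.6 = 0.5562 hr

0.5562 hr


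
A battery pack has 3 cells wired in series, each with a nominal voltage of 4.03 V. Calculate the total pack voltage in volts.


V_pack = n * V_cell = 3 * 4.03 = 12.09 V

12.09 V


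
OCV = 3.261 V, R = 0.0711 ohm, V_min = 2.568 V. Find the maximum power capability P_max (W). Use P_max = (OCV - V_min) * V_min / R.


dV = OCV - V_min = 0.693 V (so I_max = dV / R)
P_max = dV * V_min / R = 0.693 * 2.568 / 0.0711 = 25.03 W

25.03 W


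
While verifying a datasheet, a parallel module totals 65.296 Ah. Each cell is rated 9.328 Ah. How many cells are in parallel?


n = C_total / C_cell = 65.296 / 9.328 = 7

7


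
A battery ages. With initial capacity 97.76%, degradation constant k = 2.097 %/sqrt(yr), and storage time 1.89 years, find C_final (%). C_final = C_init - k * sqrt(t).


Step 1: sqrt(1.89 yr) = 1.3748
Step 2: drop = 2.097 * 1.3748 = 2.883
Step 3: C_final = 97.76 - 2.883 = 94.88%

94.88%


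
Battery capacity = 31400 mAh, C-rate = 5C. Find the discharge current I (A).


Convert: capacity = 31400 mAh = 31.4 Ah
At 5C: I = 5 * 31.4 Ah = 157 A

157 A


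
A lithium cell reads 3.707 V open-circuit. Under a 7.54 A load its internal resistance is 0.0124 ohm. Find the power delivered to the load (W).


Step 1: V_terminal = OCV - I*R = 3.707 - 7.54 * 0.0124 = 3.6135 V
Step 2: P_out = V_terminal * I = 3.6135 * 7.54 = 27.25 W

27.25 W


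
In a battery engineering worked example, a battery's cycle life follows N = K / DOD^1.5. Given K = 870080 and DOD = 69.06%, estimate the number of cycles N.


Step 1: DOD^1.5 = 69.06^1.5 = 573.9
Step 2: N = 870080 / 573.9 = 1516 cycles

1516 cycles


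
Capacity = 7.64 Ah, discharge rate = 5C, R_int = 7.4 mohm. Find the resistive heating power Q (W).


Convert: R = 7.4 mohm = 0.0074 ohm
Step 1: I = C_rate * capacity = 5 * 7.64 = 38.2 A
Step 2: Q = I^2 * R = 38.2^2 * 0.0074 = 1459.2 * 0.0074 = 10.80 W

10.80 W


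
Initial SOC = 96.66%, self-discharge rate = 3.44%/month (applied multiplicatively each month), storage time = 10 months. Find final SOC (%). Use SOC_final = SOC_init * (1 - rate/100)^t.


decay = (1 - 3.44/100)^10 = 0.70465
SOC_final = 96.66 * 0.70465 = 68.11%

68.11%


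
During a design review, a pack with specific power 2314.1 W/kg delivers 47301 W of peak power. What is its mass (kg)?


m = P / SP = 47301 / 2314.1 = 20.44 kg

20.44 kg


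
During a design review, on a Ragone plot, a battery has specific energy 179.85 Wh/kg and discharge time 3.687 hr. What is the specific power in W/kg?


P_specific = E / t = 179.85 / 3.687 = 48.78 W/kg

48.78 W/kg


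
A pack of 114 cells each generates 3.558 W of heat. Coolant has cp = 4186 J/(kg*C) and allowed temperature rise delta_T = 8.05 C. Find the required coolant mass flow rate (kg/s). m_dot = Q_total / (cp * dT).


Q_total = 114 * 3.558 = 405.61 W
m_dot = Q_total / (cp * dT) = 405.61 / (4186 * 8.05) = 0.01204 kg/s

0.01204 kg/s


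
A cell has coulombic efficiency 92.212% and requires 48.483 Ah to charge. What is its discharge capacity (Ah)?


Q_dis = eta/100 * Q_chg = 92.212/100 * 48.483 = 44.71 Ah

44.71 Ah


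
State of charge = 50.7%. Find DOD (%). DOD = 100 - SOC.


Complement of SOC: DOD = 100% - 50.7% = 49.3%

49.3%


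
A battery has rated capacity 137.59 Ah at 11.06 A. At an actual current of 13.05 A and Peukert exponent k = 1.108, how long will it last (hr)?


Step 1: t_rated = C / I_rated = 137.59 / 11.06 = 12.44 hr
Step 2: ratio = 11.06 / 13.05 = 0.84751
Step 3: ratio^k = 0.84751^1.108 = 0.8325
Step 4: t = t_rated * ratio^k = 12.44 * 0.8325 = 10.36 hr

10.36 hr


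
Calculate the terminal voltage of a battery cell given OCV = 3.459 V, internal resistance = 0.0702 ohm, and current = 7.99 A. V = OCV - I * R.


IR drop = 7.99 * 0.0702 = 0.5609 V
V = 3.459 - 0.5609 = 2.898 V

2.898 V


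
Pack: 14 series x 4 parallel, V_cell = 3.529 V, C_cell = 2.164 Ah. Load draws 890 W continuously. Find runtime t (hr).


Step 1: E_pack = Ns * V_cell * Np * C_cell = 14 * 3.529 * 4 * 2.164 = 427.66 Wh
Step 2: t = E_pack / P = 427.66 / 890 = 0.4805 hr

0.4805 hr


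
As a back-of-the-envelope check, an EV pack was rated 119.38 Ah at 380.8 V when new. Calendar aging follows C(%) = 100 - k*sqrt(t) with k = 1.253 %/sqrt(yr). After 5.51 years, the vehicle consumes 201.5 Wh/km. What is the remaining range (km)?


Step 1: capacity retention = 100 - 1.253 * sqrt(5.51) = 100 - 1.253 * 2.3473 = 97.059%
Step 2: C_now = 119.38 * 97.059/100 = 115.87 Ah
Step 3: E_pack = V * C_now = 380.8 * 115.87 = 44123 Wh
Step 4: range = E_pack / consumption = 44123 / 201.5 = 219.0 km

219.0 km


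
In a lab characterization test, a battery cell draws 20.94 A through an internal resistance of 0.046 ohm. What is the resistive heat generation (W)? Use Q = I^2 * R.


Q = I^2 * R = 20.94^2 * 0.046 = 20.17 W

20.17 W


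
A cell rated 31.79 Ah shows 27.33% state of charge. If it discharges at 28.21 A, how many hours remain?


Step 1: remaining = SOC/100 * C_total = 27.33/100 * 31.79 = 8.6882 Ah
Step 2: t = remaining / I = 8.6882 / 28.21 = 0.3080 hr

0.3080 hr


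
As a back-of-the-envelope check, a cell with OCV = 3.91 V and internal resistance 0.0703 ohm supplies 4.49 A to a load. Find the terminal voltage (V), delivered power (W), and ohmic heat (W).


Step 1: V_terminal = OCV - I*R = 3.91 - 4.49 * 0.0703 = 3.5944 V
Step 2: P_out = V_terminal * I = 3.5944 * 4.49 = 16.14 W
Step 3: Q = I^2 * R = 4.49^2 * 0.0703 = 1.417 W

V=3.5944 V, P=16.14 W, Q=1.417 W


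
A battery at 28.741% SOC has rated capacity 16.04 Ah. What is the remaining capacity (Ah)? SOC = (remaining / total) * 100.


remaining = SOC / 100 * total = 28.741 / 100 * 16.04 = 4.610 Ah

4.610 Ah


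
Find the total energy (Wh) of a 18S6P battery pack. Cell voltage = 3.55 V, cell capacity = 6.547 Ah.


E = Ns * Vcell * Np * Ccell = 18 * 3.55 * 6 * 6.547 = 2510 Wh

2510 Wh


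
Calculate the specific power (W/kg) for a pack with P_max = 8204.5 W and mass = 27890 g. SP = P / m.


Convert: m = 27890 g = 27.89 kg
SP = P / m = 8204.5 / 27.89 = 294.2 W/kg

294.2 W/kg


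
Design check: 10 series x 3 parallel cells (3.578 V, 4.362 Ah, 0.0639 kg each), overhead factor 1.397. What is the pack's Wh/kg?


Step 1: V_pack = 10 * 3.578 = 35.78 V
Step 2: C_pack = 3 * 4.362 = 13.086 Ah
Step 3: E_pack = V_pack * C_pack = 35.78 * 13.086 = 468.22 Wh
Step 4: m_pack = 10 * 3 * 0.0639 * 1.397 = 2.678 kg
Step 5: ED = E_pack / m_pack = 468.22 / 2.678 = 174.8 Wh/kg

174.8 Wh/kg


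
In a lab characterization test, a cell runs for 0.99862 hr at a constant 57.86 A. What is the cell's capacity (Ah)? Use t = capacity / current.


C = I * t = 57.86 * 0.99862 = 57.78 Ah

57.78 Ah


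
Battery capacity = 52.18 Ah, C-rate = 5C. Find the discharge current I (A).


At 5C: I = 5 * 52.18 Ah = 260.9 A

260.9 A


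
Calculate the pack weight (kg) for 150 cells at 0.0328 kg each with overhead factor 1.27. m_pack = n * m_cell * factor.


m_pack = n * m_cell * overhead = 150 * 0.0328 * 1.27 = 6.248 kg

6.248 kg


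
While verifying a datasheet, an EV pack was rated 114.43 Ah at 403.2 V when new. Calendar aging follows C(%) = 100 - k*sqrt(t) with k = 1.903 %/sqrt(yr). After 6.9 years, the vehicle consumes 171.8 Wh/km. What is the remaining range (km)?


Step 1: capacity retention = 100 - 1.903 * sqrt(6.9) = 100 - 1.903 * 2.6268 = 95.001%
Step 2: C_now = 114.43 * 95.001/100 = 108.71 Ah
Step 3: E_pack = V * C_now = 403.2 * 108.71 = 43832 Wh
Step 4: range = E_pack / consumption = 43832 / 171.8 = 255.1 km

255.1 km


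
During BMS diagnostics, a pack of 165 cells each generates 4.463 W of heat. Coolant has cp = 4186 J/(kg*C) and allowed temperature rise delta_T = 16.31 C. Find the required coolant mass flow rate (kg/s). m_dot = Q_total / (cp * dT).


Step 1: Total heat Q = 165 * 4.463 W = 736.4 W
Step 2: denom = cp * dT = 4186 * 16.31 = 68274
Step 3: m_dot = 736.4 / 68274 = 0.01079 kg/s

0.01079 kg/s


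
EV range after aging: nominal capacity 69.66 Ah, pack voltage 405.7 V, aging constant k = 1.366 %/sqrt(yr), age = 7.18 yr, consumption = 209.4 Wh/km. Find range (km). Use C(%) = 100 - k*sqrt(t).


Step 1: capacity retention = 100 - 1.366 * sqrt(7.18) = 100 - 1.366 * 2.6796 = 96.34%
Step 2: C_now = 69.66 * 96.34/100 = 67.11 Ah
Step 3: E_pack = V * C_now = 405.7 * 67.11 = 27227 Wh
Step 4: range = E_pack / consumption = 27227 / 209.4 = 130.0 km

130.0 km


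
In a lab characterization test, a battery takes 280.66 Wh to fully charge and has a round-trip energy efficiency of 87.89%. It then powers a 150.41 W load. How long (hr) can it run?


Step 1: E_discharge = eta/100 * E_charge = 87.89/100 * 280.66 = 246.67 Wh
Step 2: t = E_discharge / P = 246.67 / 150.41 = 1.640 hr

1.640 hr


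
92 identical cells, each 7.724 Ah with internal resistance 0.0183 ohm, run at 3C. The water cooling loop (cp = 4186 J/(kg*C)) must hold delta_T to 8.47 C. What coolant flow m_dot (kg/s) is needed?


Step 1: I = 3 * 7.724 = 23.172 A
Step 2: Q_cell = I^2 * R = 23.172^2 * 0.0183 = 9.826 W
Step 3: Q_total = 92 * 9.826 = 903.99 W
Step 4: m_dot = Q_total / (cp * dT) = 903.99 / (4186 * 8.47) = 0.02550 kg/s

0.02550 kg/s


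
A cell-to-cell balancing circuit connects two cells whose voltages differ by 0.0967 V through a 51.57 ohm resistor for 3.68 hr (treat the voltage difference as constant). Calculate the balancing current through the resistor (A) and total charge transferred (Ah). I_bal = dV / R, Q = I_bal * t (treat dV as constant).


I_bal = dV / R = 0.0967 / 51.57 = 0.0018751 A
Q = I_bal * t = 0.0018751 * 3.68 = 0.006900 Ah

I=0.0018751 A, Q=0.006900 Ah


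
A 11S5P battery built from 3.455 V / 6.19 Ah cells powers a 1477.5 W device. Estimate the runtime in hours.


Step 1: E_pack = Ns * V_cell * Np * C_cell = 11 * 3.455 * 5 * 6.19 = 1176.3 Wh
Step 2: t = E_pack / P = 1176.3 / 1477.5 = 0.7961 hr

0.7961 hr


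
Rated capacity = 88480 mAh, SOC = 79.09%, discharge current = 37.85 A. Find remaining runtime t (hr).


Convert: C_total = 88480 mAh = 88.48 Ah
Step 1: remaining = SOC/100 * C_total = 79.09/100 * 88.48 = 69.979 Ah
Step 2: t = remaining / I = 69.979 / 37.85 = 1.849 hr

1.849 hr


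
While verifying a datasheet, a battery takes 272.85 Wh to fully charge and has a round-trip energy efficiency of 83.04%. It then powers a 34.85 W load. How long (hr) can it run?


Step 1: E_discharge = eta/100 * E_charge = 83.04/100 * 272.85 = 226.57 Wh
Step 2: t = E_discharge / P = 226.57 / 34.85 = 6.501 hr

6.501 hr


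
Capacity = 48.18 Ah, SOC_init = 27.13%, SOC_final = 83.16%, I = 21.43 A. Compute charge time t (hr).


Step 1: dSOC = 83.16% - 27.13% = 56.03%
Step 2: delta_Ah = 48.18 * 56.03 / 100 = 26.995 Ah
Step 3: t = 26.995 / 21.43 = 1.260 hr

1.260 hr


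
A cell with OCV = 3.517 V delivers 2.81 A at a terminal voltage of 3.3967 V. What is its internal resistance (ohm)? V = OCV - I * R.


R = (OCV - V) / I = (3.517 - 3.3967) / 2.81 = 0.04281 ohm

0.04281 ohm


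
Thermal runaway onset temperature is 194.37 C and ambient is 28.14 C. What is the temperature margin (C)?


margin = T_onset - T_ambient = 194.37 - 28.14 = 166.23 C

166.23 C


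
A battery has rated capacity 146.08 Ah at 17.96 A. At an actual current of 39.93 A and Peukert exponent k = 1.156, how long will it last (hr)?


Step 1: t_rated = C / I_rated = 146.08 / 17.96 = 8.1336 hr
Step 2: ratio = 17.96 / 39.93 = 0.44979
Step 3: ratio^k = 0.44979^1.156 = 0.39708
Step 4: t = t_rated * ratio^k = 8.1336 * 0.39708 = 3.230 hr

3.230 hr


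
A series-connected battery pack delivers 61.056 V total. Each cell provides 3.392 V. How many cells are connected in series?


n = V_pack / V_cell = 61.056 / 3.392 = 18

18


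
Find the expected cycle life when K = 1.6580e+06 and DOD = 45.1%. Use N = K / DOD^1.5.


Step 1: DOD^1.5 = 45.1^1.5 = 302.88
Step 2: N = 1.6580e+06 / 302.88 = 5474 cycles

5474 cycles


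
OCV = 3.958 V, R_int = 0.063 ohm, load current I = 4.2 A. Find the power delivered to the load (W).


Step 1: V_terminal = OCV - I*R = 3.958 - 4.2 * 0.063 = 3.6934 V
Step 2: P_out = V_terminal * I = 3.6934 * 4.2 = 15.51 W

15.51 W


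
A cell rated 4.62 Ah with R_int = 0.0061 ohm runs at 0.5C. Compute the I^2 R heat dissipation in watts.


Step 1: I = C_rate * capacity = 0.5 * 4.62 = 2.31 A
Step 2: Q = I^2 * R = 2.31^2 * 0.0061 = 5.3361 * 0.0061 = 0.03255 W

0.03255 W


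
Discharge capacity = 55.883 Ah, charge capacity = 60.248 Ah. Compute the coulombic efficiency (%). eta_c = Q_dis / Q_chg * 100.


eta_c = Q_dis / Q_chg * 100 = 55.883 / 60.248 * 100 = 92.75%

92.75%


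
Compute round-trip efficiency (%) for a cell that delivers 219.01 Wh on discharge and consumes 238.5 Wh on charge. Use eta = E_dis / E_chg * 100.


eta_e = E_dis / E_chg * 100 = 219.01 / 238.5 * 100 = 91.83%

91.83%


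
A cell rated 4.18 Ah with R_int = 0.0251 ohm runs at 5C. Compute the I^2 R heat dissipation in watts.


Step 1: I = C_rate * capacity = 5 * 4.18 = 20.9 A
Step 2: Q = I^2 * R = 20.9^2 * 0.0251 = 436.81 * 0.0251 = 10.96 W

10.96 W


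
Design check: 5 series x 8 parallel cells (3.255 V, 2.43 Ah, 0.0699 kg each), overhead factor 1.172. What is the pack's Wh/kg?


Step 1: V_pack = 5 * 3.255 = 16.275 V
Step 2: C_pack = 8 * 2.43 = 19.44 Ah
Step 3: E_pack = V_pack * C_pack = 16.275 * 19.44 = 316.39 Wh
Step 4: m_pack = 5 * 8 * 0.0699 * 1.172 = 3.2769 kg
Step 5: ED = E_pack / m_pack = 316.39 / 3.2769 = 96.55 Wh/kg

96.55 Wh/kg


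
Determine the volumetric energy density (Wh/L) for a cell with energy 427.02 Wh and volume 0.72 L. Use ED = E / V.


Volumetric ED = 427.02 Wh / 0.72 L = 593.1 Wh/L

593.1 Wh/L
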